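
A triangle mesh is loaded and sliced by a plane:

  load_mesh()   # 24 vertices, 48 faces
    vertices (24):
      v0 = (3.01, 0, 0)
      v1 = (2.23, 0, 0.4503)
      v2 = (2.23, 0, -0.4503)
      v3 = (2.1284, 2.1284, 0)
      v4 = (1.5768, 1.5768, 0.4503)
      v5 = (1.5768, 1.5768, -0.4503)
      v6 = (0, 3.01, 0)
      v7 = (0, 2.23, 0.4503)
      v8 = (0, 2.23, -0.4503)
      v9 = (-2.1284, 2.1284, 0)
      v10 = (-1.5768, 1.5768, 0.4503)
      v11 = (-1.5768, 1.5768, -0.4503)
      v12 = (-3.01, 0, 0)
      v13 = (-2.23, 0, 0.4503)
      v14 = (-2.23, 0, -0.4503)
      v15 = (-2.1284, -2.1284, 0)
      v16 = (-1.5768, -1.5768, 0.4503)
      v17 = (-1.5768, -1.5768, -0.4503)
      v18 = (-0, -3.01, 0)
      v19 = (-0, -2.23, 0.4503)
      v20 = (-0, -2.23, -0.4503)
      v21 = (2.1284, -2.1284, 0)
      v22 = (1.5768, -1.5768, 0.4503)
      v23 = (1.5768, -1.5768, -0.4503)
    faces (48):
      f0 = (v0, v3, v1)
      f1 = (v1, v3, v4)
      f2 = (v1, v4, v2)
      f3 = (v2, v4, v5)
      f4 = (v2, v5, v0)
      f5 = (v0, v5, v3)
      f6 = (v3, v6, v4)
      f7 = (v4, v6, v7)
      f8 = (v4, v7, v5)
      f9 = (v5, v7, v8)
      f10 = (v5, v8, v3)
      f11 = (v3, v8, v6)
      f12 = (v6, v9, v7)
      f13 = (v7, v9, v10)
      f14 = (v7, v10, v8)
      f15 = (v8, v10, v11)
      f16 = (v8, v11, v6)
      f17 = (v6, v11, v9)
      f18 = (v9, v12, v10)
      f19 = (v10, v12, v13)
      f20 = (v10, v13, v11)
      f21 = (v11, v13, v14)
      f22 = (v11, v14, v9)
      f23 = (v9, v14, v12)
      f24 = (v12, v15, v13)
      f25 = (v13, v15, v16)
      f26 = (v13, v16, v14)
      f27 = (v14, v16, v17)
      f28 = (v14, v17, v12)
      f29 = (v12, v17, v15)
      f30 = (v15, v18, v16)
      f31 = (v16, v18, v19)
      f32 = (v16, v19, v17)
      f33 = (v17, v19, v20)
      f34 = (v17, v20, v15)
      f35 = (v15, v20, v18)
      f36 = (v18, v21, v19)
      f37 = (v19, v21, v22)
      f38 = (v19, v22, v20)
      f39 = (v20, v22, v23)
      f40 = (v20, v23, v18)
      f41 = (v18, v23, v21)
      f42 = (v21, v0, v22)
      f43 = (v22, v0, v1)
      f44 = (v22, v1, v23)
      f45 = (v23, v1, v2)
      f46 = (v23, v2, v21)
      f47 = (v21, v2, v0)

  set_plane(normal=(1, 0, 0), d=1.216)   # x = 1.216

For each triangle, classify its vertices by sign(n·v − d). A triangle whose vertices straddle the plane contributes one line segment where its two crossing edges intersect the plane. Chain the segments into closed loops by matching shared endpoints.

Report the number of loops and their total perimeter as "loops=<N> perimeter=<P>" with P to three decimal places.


Straddling triangles (12 of 48):
  (v3,v6,v4) [+-+] → (1.216, 2.50632, 0)–(1.216, 1.90474, 0.347263)  len=0.6946
  (v4,v6,v7) [+--] → (1.216, 1.90474, 0.347263)–(1.216, 1.72626, 0.4503)  len=0.2061
  (v4,v7,v5) [+-+] → (1.216, 1.72626, 0.4503)–(1.216, 1.72626, -0.244227)  len=0.6945
  (v5,v7,v8) [+--] → (1.216, 1.72626, -0.244227)–(1.216, 1.72626, -0.4503)  len=0.2061
  (v5,v8,v3) [+-+] → (1.216, 1.72626, -0.4503)–(1.216, 2.17195, -0.193034)  len=0.5146
  (v3,v8,v6) [+--] → (1.216, 2.17195, -0.193034)–(1.216, 2.50632, 0)  len=0.3861
  (v18,v21,v19) [-+-] → (1.216, -2.50632, 0)–(1.216, -2.17195, 0.193034)  len=0.3861
  (v19,v21,v22) [-++] → (1.216, -2.17195, 0.193034)–(1.216, -1.72626, 0.4503)  len=0.5146
  (v19,v22,v20) [-+-] → (1.216, -1.72626, 0.4503)–(1.216, -1.72626, 0.244227)  len=0.2061
  (v20,v22,v23) [-++] → (1.216, -1.72626, 0.244227)–(1.216, -1.72626, -0.4503)  len=0.6945
  (v20,v23,v18) [-+-] → (1.216, -1.72626, -0.4503)–(1.216, -1.90474, -0.347263)  len=0.2061
  (v18,v23,v21) [-++] → (1.216, -1.90474, -0.347263)–(1.216, -2.50632, 0)  len=0.6946

Chained into 2 loop(s):
  loop 1: 6 segments, perimeter = 2.7020
  loop 2: 6 segments, perimeter = 2.7020
Total perimeter = 5.404

loops=2 perimeter=5.404


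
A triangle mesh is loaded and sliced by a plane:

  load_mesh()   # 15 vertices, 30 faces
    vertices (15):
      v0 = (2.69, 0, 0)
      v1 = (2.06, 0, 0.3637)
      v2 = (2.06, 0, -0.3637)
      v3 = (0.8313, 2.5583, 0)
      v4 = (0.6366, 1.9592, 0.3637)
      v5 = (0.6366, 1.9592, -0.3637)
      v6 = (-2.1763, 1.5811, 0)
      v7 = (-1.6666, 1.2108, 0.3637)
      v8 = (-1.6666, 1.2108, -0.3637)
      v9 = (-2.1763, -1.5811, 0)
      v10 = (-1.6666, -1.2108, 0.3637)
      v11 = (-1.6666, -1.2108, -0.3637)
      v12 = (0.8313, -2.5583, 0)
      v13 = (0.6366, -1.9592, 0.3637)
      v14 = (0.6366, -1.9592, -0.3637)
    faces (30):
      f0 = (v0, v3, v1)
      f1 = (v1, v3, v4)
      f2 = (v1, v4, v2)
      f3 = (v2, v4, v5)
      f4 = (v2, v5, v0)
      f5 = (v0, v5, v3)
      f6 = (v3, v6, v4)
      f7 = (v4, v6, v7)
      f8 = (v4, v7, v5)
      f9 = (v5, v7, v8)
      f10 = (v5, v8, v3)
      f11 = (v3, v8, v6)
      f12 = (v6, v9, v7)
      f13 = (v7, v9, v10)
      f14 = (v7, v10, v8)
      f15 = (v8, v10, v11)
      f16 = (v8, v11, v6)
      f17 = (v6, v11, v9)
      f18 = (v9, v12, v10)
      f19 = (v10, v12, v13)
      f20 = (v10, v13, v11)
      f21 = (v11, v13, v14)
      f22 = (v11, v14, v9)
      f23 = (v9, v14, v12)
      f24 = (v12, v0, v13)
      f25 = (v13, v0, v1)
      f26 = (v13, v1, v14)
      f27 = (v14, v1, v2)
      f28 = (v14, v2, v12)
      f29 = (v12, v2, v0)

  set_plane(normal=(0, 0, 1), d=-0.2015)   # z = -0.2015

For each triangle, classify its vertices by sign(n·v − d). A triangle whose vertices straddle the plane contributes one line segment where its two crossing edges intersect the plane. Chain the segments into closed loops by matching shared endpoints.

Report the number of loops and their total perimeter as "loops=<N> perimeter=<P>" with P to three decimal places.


loops=2 perimeter=25.868

Straddling triangles (20 of 30):
  (v1,v4,v2) [++-] → (1.7426, 0.436874, -0.2015)–(2.06, 0, -0.2015)  len=0.5400
  (v2,v4,v5) [-+-] → (1.7426, 0.436874, -0.2015)–(0.6366, 1.9592, -0.2015)  len=1.8817
  (v2,v5,v0) [--+] → (1.55236, 1.08545, -0.2015)–(2.34096, 0, -0.2015)  len=1.3417
  (v0,v5,v3) [+-+] → (1.55236, 1.08545, -0.2015)–(0.723431, 2.22638, -0.2015)  len=1.4103
  (v4,v7,v5) [++-] → (0.123019, 1.79232, -0.2015)–(0.6366, 1.9592, -0.2015)  len=0.5400
  (v5,v7,v8) [-+-] → (0.123019, 1.79232, -0.2015)–(-1.6666, 1.2108, -0.2015)  len=1.8817
  (v5,v8,v3) [--+] → (-0.552607, 1.81175, -0.2015)–(0.723431, 2.22638, -0.2015)  len=1.3417
  (v3,v8,v6) [+-+] → (-0.552607, 1.81175, -0.2015)–(-1.89391, 1.37594, -0.2015)  len=1.4103
  (v7,v10,v8) [++-] → (-1.6666, 0.670817, -0.2015)–(-1.6666, 1.2108, -0.2015)  len=0.5400
  (v8,v10,v11) [-+-] → (-1.6666, 0.670817, -0.2015)–(-1.6666, -1.2108, -0.2015)  len=1.8816
  (v8,v11,v6) [--+] → (-1.89391, 0.0343091, -0.2015)–(-1.89391, 1.37594, -0.2015)  len=1.3416
  (v6,v11,v9) [+-+] → (-1.89391, 0.0343091, -0.2015)–(-1.89391, -1.37594, -0.2015)  len=1.4103
  (v10,v13,v11) [++-] → (-1.15302, -1.37768, -0.2015)–(-1.6666, -1.2108, -0.2015)  len=0.5400
  (v11,v13,v14) [-+-] → (-1.15302, -1.37768, -0.2015)–(0.6366, -1.9592, -0.2015)  len=1.8817
  (v11,v14,v9) [--+] → (-0.617875, -1.79058, -0.2015)–(-1.89391, -1.37594, -0.2015)  len=1.3417
  (v9,v14,v12) [+-+] → (-0.617875, -1.79058, -0.2015)–(0.723431, -2.22638, -0.2015)  len=1.4103
  (v13,v1,v14) [++-] → (0.953998, -1.52233, -0.2015)–(0.6366, -1.9592, -0.2015)  len=0.5400
  (v14,v1,v2) [-+-] → (0.953998, -1.52233, -0.2015)–(2.06, 0, -0.2015)  len=1.8817
  (v14,v2,v12) [--+] → (1.51203, -1.14093, -0.2015)–(0.723431, -2.22638, -0.2015)  len=1.3417
  (v12,v2,v0) [+-+] → (1.51203, -1.14093, -0.2015)–(2.34096, 0, -0.2015)  len=1.4103

Chained into 2 loop(s):
  loop 1: 10 segments, perimeter = 12.1084
  loop 2: 10 segments, perimeter = 13.7599
Total perimeter = 25.868


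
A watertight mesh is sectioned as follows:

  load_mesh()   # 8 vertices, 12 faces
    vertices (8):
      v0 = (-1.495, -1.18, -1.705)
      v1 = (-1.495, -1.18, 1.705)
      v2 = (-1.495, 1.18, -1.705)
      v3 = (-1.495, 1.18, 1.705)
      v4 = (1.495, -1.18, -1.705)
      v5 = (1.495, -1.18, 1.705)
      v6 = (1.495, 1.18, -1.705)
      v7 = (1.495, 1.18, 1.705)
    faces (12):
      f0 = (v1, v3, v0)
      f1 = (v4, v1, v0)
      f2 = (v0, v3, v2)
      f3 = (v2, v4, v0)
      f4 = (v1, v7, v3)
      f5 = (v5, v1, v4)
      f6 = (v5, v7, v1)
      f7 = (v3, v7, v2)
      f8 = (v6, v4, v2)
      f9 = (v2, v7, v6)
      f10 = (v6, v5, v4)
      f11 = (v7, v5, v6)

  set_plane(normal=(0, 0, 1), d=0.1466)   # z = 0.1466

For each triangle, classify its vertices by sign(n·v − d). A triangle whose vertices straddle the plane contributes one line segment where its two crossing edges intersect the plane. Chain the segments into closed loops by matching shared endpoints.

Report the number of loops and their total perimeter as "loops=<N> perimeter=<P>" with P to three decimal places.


loops=1 perimeter=10.700

Straddling triangles (8 of 12):
  (v1,v3,v0) [++-] → (-1.495, 0.101459, 0.1466)–(-1.495, -1.18, 0.1466)  len=1.2815
  (v4,v1,v0) [-+-] → (-0.128544, -1.18, 0.1466)–(-1.495, -1.18, 0.1466)  len=1.3665
  (v0,v3,v2) [-+-] → (-1.495, 0.101459, 0.1466)–(-1.495, 1.18, 0.1466)  len=1.0785
  (v5,v1,v4) [++-] → (-0.128544, -1.18, 0.1466)–(1.495, -1.18, 0.1466)  len=1.6235
  (v3,v7,v2) [++-] → (0.128544, 1.18, 0.1466)–(-1.495, 1.18, 0.1466)  len=1.6235
  (v2,v7,v6) [-+-] → (0.128544, 1.18, 0.1466)–(1.495, 1.18, 0.1466)  len=1.3665
  (v6,v5,v4) [-+-] → (1.495, -0.101459, 0.1466)–(1.495, -1.18, 0.1466)  len=1.0785
  (v7,v5,v6) [++-] → (1.495, -0.101459, 0.1466)–(1.495, 1.18, 0.1466)  len=1.2815

Chained into 1 loop(s):
  loop 1: 8 segments, perimeter = 10.7000
Total perimeter = 10.700


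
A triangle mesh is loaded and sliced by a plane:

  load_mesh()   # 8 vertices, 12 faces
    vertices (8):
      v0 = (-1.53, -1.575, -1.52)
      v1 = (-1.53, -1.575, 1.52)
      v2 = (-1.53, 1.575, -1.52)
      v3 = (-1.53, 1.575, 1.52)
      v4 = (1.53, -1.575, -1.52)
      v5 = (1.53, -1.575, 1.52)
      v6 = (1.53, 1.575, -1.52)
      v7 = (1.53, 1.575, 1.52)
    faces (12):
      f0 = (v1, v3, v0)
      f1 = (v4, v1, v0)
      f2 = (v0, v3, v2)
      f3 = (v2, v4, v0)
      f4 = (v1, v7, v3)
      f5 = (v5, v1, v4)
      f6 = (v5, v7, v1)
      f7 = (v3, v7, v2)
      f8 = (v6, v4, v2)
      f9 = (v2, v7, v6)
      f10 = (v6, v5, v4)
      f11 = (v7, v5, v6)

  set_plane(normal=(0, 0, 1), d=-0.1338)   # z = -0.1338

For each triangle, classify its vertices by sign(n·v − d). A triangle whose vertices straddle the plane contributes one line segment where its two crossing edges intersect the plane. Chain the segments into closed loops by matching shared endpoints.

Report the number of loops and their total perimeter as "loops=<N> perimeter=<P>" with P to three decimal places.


Straddling triangles (8 of 12):
  (v1,v3,v0) [++-] → (-1.53, -0.138641, -0.1338)–(-1.53, -1.575, -0.1338)  len=1.4364
  (v4,v1,v0) [-+-] → (0.13468, -1.575, -0.1338)–(-1.53, -1.575, -0.1338)  len=1.6647
  (v0,v3,v2) [-+-] → (-1.53, -0.138641, -0.1338)–(-1.53, 1.575, -0.1338)  len=1.7136
  (v5,v1,v4) [++-] → (0.13468, -1.575, -0.1338)–(1.53, -1.575, -0.1338)  len=1.3953
  (v3,v7,v2) [++-] → (-0.13468, 1.575, -0.1338)–(-1.53, 1.575, -0.1338)  len=1.3953
  (v2,v7,v6) [-+-] → (-0.13468, 1.575, -0.1338)–(1.53, 1.575, -0.1338)  len=1.6647
  (v6,v5,v4) [-+-] → (1.53, 0.138641, -0.1338)–(1.53, -1.575, -0.1338)  len=1.7136
  (v7,v5,v6) [++-] → (1.53, 0.138641, -0.1338)–(1.53, 1.575, -0.1338)  len=1.4364

Chained into 1 loop(s):
  loop 1: 8 segments, perimeter = 12.4200
Total perimeter = 12.420

loops=1 perimeter=12.420


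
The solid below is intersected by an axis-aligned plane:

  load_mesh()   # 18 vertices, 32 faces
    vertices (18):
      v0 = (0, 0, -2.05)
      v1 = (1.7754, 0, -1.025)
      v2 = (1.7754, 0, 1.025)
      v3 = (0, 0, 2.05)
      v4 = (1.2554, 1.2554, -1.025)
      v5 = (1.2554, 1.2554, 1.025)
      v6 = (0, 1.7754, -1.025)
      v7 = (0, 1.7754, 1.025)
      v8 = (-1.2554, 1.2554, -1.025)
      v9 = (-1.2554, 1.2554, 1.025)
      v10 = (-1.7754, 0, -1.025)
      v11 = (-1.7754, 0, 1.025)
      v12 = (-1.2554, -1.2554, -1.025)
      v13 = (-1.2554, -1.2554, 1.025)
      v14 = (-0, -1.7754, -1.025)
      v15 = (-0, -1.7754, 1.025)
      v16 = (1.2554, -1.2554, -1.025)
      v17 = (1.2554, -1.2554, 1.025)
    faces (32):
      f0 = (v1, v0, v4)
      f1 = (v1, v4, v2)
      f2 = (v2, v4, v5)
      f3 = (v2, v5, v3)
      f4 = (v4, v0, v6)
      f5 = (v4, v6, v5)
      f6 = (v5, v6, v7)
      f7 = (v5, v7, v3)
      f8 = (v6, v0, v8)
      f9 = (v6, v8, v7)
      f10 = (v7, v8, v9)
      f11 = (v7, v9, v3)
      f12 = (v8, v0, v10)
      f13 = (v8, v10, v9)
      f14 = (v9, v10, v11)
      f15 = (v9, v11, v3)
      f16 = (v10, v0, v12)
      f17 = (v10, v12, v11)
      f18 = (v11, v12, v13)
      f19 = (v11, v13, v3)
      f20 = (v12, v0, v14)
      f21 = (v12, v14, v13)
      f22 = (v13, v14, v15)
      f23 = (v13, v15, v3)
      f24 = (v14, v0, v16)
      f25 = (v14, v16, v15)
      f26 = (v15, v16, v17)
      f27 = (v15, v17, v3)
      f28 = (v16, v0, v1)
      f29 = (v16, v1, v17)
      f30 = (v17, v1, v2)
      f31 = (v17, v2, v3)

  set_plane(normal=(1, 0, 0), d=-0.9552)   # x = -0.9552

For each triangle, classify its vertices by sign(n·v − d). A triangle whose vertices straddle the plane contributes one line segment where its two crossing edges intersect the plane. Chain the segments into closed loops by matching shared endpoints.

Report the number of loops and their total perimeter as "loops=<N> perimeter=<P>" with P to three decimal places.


Straddling triangles (12 of 32):
  (v6,v0,v8) [++-] → (-0.9552, 0.9552, -1.27011)–(-0.9552, 1.37975, -1.025)  len=0.4902
  (v6,v8,v7) [+-+] → (-0.9552, 1.37975, -1.025)–(-0.9552, 1.37975, -0.53479)  len=0.4902
  (v7,v8,v9) [+--] → (-0.9552, 1.37975, -0.53479)–(-0.9552, 1.37975, 1.025)  len=1.5598
  (v7,v9,v3) [+-+] → (-0.9552, 1.37975, 1.025)–(-0.9552, 0.9552, 1.27011)  len=0.4902
  (v8,v0,v10) [-+-] → (-0.9552, 0.9552, -1.27011)–(-0.9552, 0, -1.49853)  len=0.9821
  (v9,v11,v3) [--+] → (-0.9552, 0, 1.49853)–(-0.9552, 0.9552, 1.27011)  len=0.9821
  (v10,v0,v12) [-+-] → (-0.9552, 0, -1.49853)–(-0.9552, -0.9552, -1.27011)  len=0.9821
  (v11,v13,v3) [--+] → (-0.9552, -0.9552, 1.27011)–(-0.9552, 0, 1.49853)  len=0.9821
  (v12,v0,v14) [-++] → (-0.9552, -0.9552, -1.27011)–(-0.9552, -1.37975, -1.025)  len=0.4902
  (v12,v14,v13) [-+-] → (-0.9552, -1.37975, -1.025)–(-0.9552, -1.37975, 0.53479)  len=1.5598
  (v13,v14,v15) [-++] → (-0.9552, -1.37975, 0.53479)–(-0.9552, -1.37975, 1.025)  len=0.4902
  (v13,v15,v3) [-++] → (-0.9552, -1.37975, 1.025)–(-0.9552, -0.9552, 1.27011)  len=0.4902

Chained into 1 loop(s):
  loop 1: 12 segments, perimeter = 9.9894
Total perimeter = 9.989

loops=1 perimeter=9.989


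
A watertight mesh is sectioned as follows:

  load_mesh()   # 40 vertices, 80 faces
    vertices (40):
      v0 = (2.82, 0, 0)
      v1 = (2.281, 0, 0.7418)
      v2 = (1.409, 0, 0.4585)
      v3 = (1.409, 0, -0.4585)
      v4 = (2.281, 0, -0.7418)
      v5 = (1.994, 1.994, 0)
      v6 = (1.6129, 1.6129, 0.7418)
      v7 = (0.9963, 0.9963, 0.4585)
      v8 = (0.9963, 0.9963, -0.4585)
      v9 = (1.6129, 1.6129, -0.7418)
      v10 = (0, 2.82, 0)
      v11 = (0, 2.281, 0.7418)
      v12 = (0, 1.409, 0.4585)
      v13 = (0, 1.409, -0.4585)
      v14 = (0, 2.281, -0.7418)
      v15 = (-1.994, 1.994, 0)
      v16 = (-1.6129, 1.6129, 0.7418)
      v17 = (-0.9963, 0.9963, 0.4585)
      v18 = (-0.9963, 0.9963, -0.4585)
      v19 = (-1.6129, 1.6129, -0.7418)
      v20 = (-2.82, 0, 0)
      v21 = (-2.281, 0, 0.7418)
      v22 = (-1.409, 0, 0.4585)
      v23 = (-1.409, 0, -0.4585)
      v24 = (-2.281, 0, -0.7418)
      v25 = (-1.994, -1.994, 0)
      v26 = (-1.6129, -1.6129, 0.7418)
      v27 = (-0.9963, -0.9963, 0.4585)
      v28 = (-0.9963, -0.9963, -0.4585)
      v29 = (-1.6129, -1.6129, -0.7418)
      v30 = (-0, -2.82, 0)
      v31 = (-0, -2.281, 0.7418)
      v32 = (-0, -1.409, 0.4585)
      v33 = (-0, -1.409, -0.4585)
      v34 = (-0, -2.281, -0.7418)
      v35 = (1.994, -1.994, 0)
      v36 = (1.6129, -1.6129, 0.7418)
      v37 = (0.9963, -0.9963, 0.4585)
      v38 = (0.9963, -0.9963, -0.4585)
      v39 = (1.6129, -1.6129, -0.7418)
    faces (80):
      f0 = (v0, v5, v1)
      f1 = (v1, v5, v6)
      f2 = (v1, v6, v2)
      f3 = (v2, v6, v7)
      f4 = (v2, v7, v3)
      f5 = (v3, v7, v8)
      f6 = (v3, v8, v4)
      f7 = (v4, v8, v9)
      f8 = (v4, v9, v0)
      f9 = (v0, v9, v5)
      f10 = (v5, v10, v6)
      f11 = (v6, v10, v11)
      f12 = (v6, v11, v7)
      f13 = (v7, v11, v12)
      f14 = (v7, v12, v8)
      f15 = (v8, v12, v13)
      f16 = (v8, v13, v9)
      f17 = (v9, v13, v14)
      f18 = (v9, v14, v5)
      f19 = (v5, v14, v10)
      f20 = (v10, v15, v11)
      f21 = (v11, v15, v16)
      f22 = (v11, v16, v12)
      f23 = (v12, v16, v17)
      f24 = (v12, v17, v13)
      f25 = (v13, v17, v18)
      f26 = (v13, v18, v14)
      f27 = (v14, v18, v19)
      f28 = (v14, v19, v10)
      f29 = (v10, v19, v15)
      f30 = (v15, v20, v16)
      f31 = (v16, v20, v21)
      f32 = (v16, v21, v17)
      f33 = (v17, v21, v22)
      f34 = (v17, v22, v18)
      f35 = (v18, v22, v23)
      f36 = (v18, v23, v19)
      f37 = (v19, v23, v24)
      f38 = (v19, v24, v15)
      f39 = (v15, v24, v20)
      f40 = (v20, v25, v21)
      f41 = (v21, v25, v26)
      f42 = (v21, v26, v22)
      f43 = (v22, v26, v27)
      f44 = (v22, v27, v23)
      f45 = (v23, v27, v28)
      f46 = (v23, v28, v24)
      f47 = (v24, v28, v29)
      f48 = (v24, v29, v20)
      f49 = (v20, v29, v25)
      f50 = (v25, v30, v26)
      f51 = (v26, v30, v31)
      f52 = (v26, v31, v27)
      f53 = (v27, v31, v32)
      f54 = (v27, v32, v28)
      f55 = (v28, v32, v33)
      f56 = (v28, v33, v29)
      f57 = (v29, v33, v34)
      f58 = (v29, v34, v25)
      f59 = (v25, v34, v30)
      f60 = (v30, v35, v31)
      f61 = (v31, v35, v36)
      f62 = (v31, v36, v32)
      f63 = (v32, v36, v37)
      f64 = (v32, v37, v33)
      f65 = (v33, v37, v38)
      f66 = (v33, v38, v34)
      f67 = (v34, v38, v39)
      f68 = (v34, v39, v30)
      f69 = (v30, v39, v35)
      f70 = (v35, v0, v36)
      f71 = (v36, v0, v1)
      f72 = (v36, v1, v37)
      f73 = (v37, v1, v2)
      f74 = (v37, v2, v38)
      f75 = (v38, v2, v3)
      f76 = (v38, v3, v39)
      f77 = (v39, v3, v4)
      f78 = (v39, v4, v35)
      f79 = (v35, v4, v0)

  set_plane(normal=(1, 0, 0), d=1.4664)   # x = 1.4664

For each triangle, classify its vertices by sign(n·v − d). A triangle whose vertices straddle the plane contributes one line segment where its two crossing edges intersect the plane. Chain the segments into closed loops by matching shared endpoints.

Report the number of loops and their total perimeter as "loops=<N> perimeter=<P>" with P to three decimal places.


Straddling triangles (22 of 80):
  (v1,v6,v2) [++-] → (1.4664, 0.454048, 0.538252)–(1.4664, 0, 0.477148)  len=0.4581
  (v2,v6,v7) [-+-] → (1.4664, 0.454048, 0.538252)–(1.4664, 1.4664, 0.67449)  len=1.0215
  (v3,v8,v4) [--+] → (1.4664, 0.631732, -0.562166)–(1.4664, 0, -0.477148)  len=0.6374
  (v4,v8,v9) [+-+] → (1.4664, 0.631732, -0.562166)–(1.4664, 1.4664, -0.67449)  len=0.8422
  (v5,v10,v6) [+-+] → (1.4664, 2.21255, 0)–(1.4664, 1.72254, 0.674422)  len=0.8336
  (v6,v10,v11) [+--] → (1.4664, 1.72254, 0.674422)–(1.4664, 1.67358, 0.7418)  len=0.0833
  (v6,v11,v7) [+--] → (1.4664, 1.67358, 0.7418)–(1.4664, 1.4664, 0.67449)  len=0.2178
  (v8,v13,v9) [--+] → (1.4664, 1.59438, -0.716068)–(1.4664, 1.4664, -0.67449)  len=0.1346
  (v9,v13,v14) [+--] → (1.4664, 1.59438, -0.716068)–(1.4664, 1.67358, -0.7418)  len=0.0833
  (v9,v14,v5) [+-+] → (1.4664, 1.67358, -0.7418)–(1.4664, 2.06994, -0.196276)  len=0.6743
  (v5,v14,v10) [+--] → (1.4664, 2.06994, -0.196276)–(1.4664, 2.21255, 0)  len=0.2426
  (v30,v35,v31) [-+-] → (1.4664, -2.21255, 0)–(1.4664, -2.06994, 0.196276)  len=0.2426
  (v31,v35,v36) [-++] → (1.4664, -2.06994, 0.196276)–(1.4664, -1.67358, 0.7418)  len=0.6743
  (v31,v36,v32) [-+-] → (1.4664, -1.67358, 0.7418)–(1.4664, -1.59438, 0.716068)  len=0.0833
  (v32,v36,v37) [-+-] → (1.4664, -1.59438, 0.716068)–(1.4664, -1.4664, 0.67449)  len=0.1346
  (v34,v38,v39) [--+] → (1.4664, -1.4664, -0.67449)–(1.4664, -1.67358, -0.7418)  len=0.2178
  (v34,v39,v30) [-+-] → (1.4664, -1.67358, -0.7418)–(1.4664, -1.72254, -0.674422)  len=0.0833
  (v30,v39,v35) [-++] → (1.4664, -1.72254, -0.674422)–(1.4664, -2.21255, 0)  len=0.8336
  (v36,v1,v37) [++-] → (1.4664, -0.631732, 0.562166)–(1.4664, -1.4664, 0.67449)  len=0.8422
  (v37,v1,v2) [-+-] → (1.4664, -0.631732, 0.562166)–(1.4664, 0, 0.477148)  len=0.6374
  (v38,v3,v39) [--+] → (1.4664, -0.454048, -0.538252)–(1.4664, -1.4664, -0.67449)  len=1.0215
  (v39,v3,v4) [+-+] → (1.4664, -0.454048, -0.538252)–(1.4664, 0, -0.477148)  len=0.4581

Chained into 1 loop(s):
  loop 1: 22 segments, perimeter = 10.4576
Total perimeter = 10.458

loops=1 perimeter=10.458


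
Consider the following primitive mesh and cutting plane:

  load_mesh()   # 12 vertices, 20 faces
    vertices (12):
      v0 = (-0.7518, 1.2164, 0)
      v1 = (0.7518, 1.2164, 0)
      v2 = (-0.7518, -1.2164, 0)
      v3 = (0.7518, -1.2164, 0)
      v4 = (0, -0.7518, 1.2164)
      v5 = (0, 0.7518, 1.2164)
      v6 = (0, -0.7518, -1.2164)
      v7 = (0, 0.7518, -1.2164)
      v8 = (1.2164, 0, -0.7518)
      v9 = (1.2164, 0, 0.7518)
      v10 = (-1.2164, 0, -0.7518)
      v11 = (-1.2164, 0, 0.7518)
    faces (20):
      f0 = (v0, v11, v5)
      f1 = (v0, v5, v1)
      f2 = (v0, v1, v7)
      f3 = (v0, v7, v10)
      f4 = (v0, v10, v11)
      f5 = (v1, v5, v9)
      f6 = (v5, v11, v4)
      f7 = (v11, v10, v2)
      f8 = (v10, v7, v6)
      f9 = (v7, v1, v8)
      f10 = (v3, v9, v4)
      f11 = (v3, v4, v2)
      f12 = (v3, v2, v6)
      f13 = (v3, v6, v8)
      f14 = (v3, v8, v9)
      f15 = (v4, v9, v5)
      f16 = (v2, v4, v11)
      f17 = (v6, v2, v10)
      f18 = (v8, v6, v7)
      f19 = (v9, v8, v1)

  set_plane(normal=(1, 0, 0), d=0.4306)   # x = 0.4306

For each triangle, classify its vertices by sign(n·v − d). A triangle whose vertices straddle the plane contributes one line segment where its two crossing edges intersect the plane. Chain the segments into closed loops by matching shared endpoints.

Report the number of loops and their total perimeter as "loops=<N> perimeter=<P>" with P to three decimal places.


loops=1 perimeter=7.179

Straddling triangles (10 of 20):
  (v0,v5,v1) [--+] → (0.4306, 1.0179, 0.519696)–(0.4306, 1.2164, 0)  len=0.5563
  (v0,v1,v7) [-+-] → (0.4306, 1.2164, 0)–(0.4306, 1.0179, -0.519696)  len=0.5563
  (v1,v5,v9) [+-+] → (0.4306, 1.0179, 0.519696)–(0.4306, 0.485666, 1.05193)  len=0.7527
  (v7,v1,v8) [-++] → (0.4306, 1.0179, -0.519696)–(0.4306, 0.485666, -1.05193)  len=0.7527
  (v3,v9,v4) [++-] → (0.4306, -0.485666, 1.05193)–(0.4306, -1.0179, 0.519696)  len=0.7527
  (v3,v4,v2) [+--] → (0.4306, -1.0179, 0.519696)–(0.4306, -1.2164, 0)  len=0.5563
  (v3,v2,v6) [+--] → (0.4306, -1.2164, 0)–(0.4306, -1.0179, -0.519696)  len=0.5563
  (v3,v6,v8) [+-+] → (0.4306, -1.0179, -0.519696)–(0.4306, -0.485666, -1.05193)  len=0.7527
  (v4,v9,v5) [-+-] → (0.4306, -0.485666, 1.05193)–(0.4306, 0.485666, 1.05193)  len=0.9713
  (v8,v6,v7) [+--] → (0.4306, -0.485666, -1.05193)–(0.4306, 0.485666, -1.05193)  len=0.9713

Chained into 1 loop(s):
  loop 1: 10 segments, perimeter = 7.1787
Total perimeter = 7.179


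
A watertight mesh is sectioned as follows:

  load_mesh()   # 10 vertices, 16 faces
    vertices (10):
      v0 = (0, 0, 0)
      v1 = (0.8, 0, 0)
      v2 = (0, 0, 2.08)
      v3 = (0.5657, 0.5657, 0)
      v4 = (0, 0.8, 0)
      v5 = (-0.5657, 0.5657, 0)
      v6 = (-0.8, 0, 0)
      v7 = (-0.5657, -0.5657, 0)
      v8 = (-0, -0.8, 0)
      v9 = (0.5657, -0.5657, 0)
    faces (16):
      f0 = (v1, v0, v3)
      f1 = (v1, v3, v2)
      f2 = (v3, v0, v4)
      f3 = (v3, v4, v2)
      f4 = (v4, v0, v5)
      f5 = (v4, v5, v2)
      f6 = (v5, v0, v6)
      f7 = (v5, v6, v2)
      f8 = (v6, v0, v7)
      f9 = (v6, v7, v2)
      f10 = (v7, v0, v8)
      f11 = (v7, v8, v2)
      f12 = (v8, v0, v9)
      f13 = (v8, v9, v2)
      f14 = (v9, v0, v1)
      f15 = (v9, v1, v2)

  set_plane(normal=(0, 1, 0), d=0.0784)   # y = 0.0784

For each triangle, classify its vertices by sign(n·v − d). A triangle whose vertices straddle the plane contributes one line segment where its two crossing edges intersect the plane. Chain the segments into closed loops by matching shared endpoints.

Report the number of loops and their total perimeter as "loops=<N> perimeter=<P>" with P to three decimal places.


loops=1 perimeter=5.605

Straddling triangles (8 of 16):
  (v1,v0,v3) [--+] → (0.0784, 0.0784, 0)–(0.767529, 0.0784, 0)  len=0.6891
  (v1,v3,v2) [-+-] → (0.767529, 0.0784, 0)–(0.0784, 0.0784, 1.79173)  len=1.9197
  (v3,v0,v4) [+-+] → (0.0784, 0.0784, 0)–(0, 0.0784, 0)  len=0.0784
  (v3,v4,v2) [++-] → (0, 0.0784, 1.87616)–(0.0784, 0.0784, 1.79173)  len=0.1152
  (v4,v0,v5) [+-+] → (0, 0.0784, 0)–(-0.0784, 0.0784, 0)  len=0.0784
  (v4,v5,v2) [++-] → (-0.0784, 0.0784, 1.79173)–(0, 0.0784, 1.87616)  len=0.1152
  (v5,v0,v6) [+--] → (-0.0784, 0.0784, 0)–(-0.767529, 0.0784, 0)  len=0.6891
  (v5,v6,v2) [+--] → (-0.767529, 0.0784, 0)–(-0.0784, 0.0784, 1.79173)  len=1.9197

Chained into 1 loop(s):
  loop 1: 8 segments, perimeter = 5.6049
Total perimeter = 5.605


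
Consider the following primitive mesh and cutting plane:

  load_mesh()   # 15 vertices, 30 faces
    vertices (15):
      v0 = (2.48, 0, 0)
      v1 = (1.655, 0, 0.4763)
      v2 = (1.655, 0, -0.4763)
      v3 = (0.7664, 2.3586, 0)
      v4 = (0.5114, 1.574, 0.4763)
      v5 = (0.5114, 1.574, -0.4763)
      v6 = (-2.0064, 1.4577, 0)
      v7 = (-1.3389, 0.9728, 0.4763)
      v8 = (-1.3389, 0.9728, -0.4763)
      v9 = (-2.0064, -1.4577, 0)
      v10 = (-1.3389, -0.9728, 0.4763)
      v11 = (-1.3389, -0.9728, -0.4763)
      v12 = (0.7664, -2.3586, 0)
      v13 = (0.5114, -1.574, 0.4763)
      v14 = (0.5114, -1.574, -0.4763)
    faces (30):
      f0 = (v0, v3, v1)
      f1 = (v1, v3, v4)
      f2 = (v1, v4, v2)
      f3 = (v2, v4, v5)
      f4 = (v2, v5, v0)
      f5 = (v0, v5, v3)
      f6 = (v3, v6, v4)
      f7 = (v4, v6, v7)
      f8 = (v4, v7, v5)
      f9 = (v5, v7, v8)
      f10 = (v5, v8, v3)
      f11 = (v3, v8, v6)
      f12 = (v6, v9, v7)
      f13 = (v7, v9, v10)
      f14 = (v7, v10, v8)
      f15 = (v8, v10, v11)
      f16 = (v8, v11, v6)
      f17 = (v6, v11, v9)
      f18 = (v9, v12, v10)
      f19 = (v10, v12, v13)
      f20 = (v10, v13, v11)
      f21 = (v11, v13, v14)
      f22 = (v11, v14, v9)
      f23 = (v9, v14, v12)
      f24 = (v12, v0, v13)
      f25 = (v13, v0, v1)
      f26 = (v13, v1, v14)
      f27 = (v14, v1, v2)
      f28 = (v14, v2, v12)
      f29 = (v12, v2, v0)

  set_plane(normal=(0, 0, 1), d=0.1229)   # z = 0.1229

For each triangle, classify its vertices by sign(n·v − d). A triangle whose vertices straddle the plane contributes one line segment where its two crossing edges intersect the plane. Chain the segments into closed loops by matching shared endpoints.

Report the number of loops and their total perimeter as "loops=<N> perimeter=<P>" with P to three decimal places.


loops=2 perimeter=23.054

Straddling triangles (20 of 30):
  (v0,v3,v1) [--+] → (0.995686, 1.75001, 0.1229)–(2.26712, 0, 0.1229)  len=2.1631
  (v1,v3,v4) [+-+] → (0.995686, 1.75001, 0.1229)–(0.700602, 2.15615, 0.1229)  len=0.5020
  (v1,v4,v2) [++-] → (0.935658, 0.99007, 0.1229)–(1.655, 0, 0.1229)  len=1.2238
  (v2,v4,v5) [-+-] → (0.935658, 0.99007, 0.1229)–(0.5114, 1.574, 0.1229)  len=0.7218
  (v3,v6,v4) [--+] → (-1.35673, 1.48771, 0.1229)–(0.700602, 2.15615, 0.1229)  len=2.1632
  (v4,v6,v7) [+-+] → (-1.35673, 1.48771, 0.1229)–(-1.83416, 1.33258, 0.1229)  len=0.5020
  (v4,v7,v5) [++-] → (-0.652467, 1.19584, 0.1229)–(0.5114, 1.574, 0.1229)  len=1.2238
  (v5,v7,v8) [-+-] → (-0.652467, 1.19584, 0.1229)–(-1.3389, 0.9728, 0.1229)  len=0.7218
  (v6,v9,v7) [--+] → (-1.83416, -0.830556, 0.1229)–(-1.83416, 1.33258, 0.1229)  len=2.1631
  (v7,v9,v10) [+-+] → (-1.83416, -0.830556, 0.1229)–(-1.83416, -1.33258, 0.1229)  len=0.5020
  (v7,v10,v8) [++-] → (-1.3389, -0.251012, 0.1229)–(-1.3389, 0.9728, 0.1229)  len=1.2238
  (v8,v10,v11) [-+-] → (-1.3389, -0.251012, 0.1229)–(-1.3389, -0.9728, 0.1229)  len=0.7218
  (v9,v12,v10) [--+] → (0.223168, -2.00102, 0.1229)–(-1.83416, -1.33258, 0.1229)  len=2.1632
  (v10,v12,v13) [+-+] → (0.223168, -2.00102, 0.1229)–(0.700602, -2.15615, 0.1229)  len=0.5020
  (v10,v13,v11) [++-] → (-0.175033, -1.35096, 0.1229)–(-1.3389, -0.9728, 0.1229)  len=1.2238
  (v11,v13,v14) [-+-] → (-0.175033, -1.35096, 0.1229)–(0.5114, -1.574, 0.1229)  len=0.7218
  (v12,v0,v13) [--+] → (1.97204, -0.40614, 0.1229)–(0.700602, -2.15615, 0.1229)  len=2.1631
  (v13,v0,v1) [+-+] → (1.97204, -0.40614, 0.1229)–(2.26712, 0, 0.1229)  len=0.5020
  (v13,v1,v14) [++-] → (1.23074, -0.58393, 0.1229)–(0.5114, -1.574, 0.1229)  len=1.2238
  (v14,v1,v2) [-+-] → (1.23074, -0.58393, 0.1229)–(1.655, 0, 0.1229)  len=0.7218

Chained into 2 loop(s):
  loop 1: 10 segments, perimeter = 13.3258
  loop 2: 10 segments, perimeter = 9.7278
Total perimeter = 23.054


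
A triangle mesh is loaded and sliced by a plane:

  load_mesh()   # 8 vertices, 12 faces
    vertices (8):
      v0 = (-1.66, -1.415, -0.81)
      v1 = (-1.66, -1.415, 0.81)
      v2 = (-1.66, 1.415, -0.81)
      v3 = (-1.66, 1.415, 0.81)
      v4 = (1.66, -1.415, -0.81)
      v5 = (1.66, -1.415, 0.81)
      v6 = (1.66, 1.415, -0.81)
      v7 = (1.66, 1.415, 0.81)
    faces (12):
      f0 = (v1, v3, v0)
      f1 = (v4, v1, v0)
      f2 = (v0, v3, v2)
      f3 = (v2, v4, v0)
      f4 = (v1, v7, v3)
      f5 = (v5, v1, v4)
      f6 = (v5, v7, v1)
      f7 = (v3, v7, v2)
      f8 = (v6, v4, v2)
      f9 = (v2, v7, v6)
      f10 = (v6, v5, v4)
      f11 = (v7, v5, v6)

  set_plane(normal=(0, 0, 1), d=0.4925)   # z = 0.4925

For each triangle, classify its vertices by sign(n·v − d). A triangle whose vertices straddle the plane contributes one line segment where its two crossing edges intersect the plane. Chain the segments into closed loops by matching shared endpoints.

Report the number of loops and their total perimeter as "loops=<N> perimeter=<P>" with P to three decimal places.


Straddling triangles (8 of 12):
  (v1,v3,v0) [++-] → (-1.66, 0.860355, 0.4925)–(-1.66, -1.415, 0.4925)  len=2.2754
  (v4,v1,v0) [-+-] → (-1.00932, -1.415, 0.4925)–(-1.66, -1.415, 0.4925)  len=0.6507
  (v0,v3,v2) [-+-] → (-1.66, 0.860355, 0.4925)–(-1.66, 1.415, 0.4925)  len=0.5546
  (v5,v1,v4) [++-] → (-1.00932, -1.415, 0.4925)–(1.66, -1.415, 0.4925)  len=2.6693
  (v3,v7,v2) [++-] → (1.00932, 1.415, 0.4925)–(-1.66, 1.415, 0.4925)  len=2.6693
  (v2,v7,v6) [-+-] → (1.00932, 1.415, 0.4925)–(1.66, 1.415, 0.4925)  len=0.6507
  (v6,v5,v4) [-+-] → (1.66, -0.860355, 0.4925)–(1.66, -1.415, 0.4925)  len=0.5546
  (v7,v5,v6) [++-] → (1.66, -0.860355, 0.4925)–(1.66, 1.415, 0.4925)  len=2.2754

Chained into 1 loop(s):
  loop 1: 8 segments, perimeter = 12.3000
Total perimeter = 12.300

loops=1 perimeter=12.300


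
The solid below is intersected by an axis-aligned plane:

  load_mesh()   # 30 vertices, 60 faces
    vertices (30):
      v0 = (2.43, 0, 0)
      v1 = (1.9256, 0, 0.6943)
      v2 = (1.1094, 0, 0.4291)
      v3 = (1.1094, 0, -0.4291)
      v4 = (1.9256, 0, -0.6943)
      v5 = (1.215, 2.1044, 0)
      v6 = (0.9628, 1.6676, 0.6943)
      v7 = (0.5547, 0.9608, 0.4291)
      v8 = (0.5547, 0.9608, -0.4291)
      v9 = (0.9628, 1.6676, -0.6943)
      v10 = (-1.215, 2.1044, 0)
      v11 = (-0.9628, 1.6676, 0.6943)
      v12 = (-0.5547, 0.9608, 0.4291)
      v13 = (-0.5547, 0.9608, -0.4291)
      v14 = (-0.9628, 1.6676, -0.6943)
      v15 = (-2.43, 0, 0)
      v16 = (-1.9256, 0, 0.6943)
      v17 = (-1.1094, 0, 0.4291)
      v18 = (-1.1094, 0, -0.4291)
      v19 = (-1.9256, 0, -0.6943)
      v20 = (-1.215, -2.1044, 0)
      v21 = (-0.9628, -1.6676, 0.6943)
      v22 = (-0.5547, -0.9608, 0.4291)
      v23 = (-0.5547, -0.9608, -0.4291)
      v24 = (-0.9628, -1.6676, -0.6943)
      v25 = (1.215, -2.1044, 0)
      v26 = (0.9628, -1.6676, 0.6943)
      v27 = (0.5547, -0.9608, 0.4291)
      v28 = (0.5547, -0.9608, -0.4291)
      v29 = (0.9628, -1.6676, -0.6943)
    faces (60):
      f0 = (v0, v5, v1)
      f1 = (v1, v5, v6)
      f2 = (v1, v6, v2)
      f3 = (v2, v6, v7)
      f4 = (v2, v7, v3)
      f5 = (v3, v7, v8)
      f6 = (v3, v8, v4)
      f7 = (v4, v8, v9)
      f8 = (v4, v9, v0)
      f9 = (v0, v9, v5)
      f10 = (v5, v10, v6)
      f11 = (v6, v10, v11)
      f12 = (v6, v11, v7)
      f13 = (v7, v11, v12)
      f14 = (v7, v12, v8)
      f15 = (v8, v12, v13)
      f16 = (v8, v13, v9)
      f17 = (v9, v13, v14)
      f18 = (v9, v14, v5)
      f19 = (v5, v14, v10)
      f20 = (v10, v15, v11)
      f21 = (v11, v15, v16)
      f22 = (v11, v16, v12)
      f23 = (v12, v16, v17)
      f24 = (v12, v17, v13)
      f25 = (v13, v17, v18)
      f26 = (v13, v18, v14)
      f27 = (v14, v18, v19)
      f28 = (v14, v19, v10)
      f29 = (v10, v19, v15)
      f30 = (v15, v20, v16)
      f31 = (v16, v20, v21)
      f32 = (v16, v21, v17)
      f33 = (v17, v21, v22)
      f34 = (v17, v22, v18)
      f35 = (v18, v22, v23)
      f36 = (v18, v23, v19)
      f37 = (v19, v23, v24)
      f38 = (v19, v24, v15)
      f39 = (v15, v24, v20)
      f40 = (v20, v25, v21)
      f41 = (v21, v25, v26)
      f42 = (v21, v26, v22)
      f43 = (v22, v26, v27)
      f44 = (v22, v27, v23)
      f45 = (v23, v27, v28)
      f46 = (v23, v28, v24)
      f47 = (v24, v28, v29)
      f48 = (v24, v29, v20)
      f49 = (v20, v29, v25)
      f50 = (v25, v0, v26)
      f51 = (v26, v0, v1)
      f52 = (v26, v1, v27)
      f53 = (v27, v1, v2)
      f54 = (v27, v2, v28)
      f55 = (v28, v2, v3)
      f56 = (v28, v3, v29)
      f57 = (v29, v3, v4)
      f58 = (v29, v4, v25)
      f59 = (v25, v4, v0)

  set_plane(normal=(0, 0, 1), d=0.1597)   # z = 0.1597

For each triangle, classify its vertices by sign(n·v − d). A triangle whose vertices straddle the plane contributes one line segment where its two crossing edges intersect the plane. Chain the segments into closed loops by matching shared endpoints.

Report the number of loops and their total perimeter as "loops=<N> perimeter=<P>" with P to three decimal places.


Straddling triangles (24 of 60):
  (v0,v5,v1) [--+] → (1.37845, 1.62035, 0.1597)–(2.31398, 0, 0.1597)  len=1.8710
  (v1,v5,v6) [+-+] → (1.37845, 1.62035, 0.1597)–(1.15699, 2.00393, 0.1597)  len=0.4429
  (v2,v7,v3) [++-] → (0.728827, 0.659193, 0.1597)–(1.1094, 0, 0.1597)  len=0.7612
  (v3,v7,v8) [-+-] → (0.728827, 0.659193, 0.1597)–(0.5547, 0.9608, 0.1597)  len=0.3483
  (v5,v10,v6) [--+] → (-0.714071, 2.00393, 0.1597)–(1.15699, 2.00393, 0.1597)  len=1.8711
  (v6,v10,v11) [+-+] → (-0.714071, 2.00393, 0.1597)–(-1.15699, 2.00393, 0.1597)  len=0.4429
  (v7,v12,v8) [++-] → (-0.206445, 0.9608, 0.1597)–(0.5547, 0.9608, 0.1597)  len=0.7611
  (v8,v12,v13) [-+-] → (-0.206445, 0.9608, 0.1597)–(-0.5547, 0.9608, 0.1597)  len=0.3483
  (v10,v15,v11) [--+] → (-2.09252, 0.383574, 0.1597)–(-1.15699, 2.00393, 0.1597)  len=1.8710
  (v11,v15,v16) [+-+] → (-2.09252, 0.383574, 0.1597)–(-2.31398, 0, 0.1597)  len=0.4429
  (v12,v17,v13) [++-] → (-0.935273, 0.301607, 0.1597)–(-0.5547, 0.9608, 0.1597)  len=0.7612
  (v13,v17,v18) [-+-] → (-0.935273, 0.301607, 0.1597)–(-1.1094, 0, 0.1597)  len=0.3483
  (v15,v20,v16) [--+] → (-1.37845, -1.62035, 0.1597)–(-2.31398, 0, 0.1597)  len=1.8710
  (v16,v20,v21) [+-+] → (-1.37845, -1.62035, 0.1597)–(-1.15699, -2.00393, 0.1597)  len=0.4429
  (v17,v22,v18) [++-] → (-0.728827, -0.659193, 0.1597)–(-1.1094, 0, 0.1597)  len=0.7612
  (v18,v22,v23) [-+-] → (-0.728827, -0.659193, 0.1597)–(-0.5547, -0.9608, 0.1597)  len=0.3483
  (v20,v25,v21) [--+] → (0.714071, -2.00393, 0.1597)–(-1.15699, -2.00393, 0.1597)  len=1.8711
  (v21,v25,v26) [+-+] → (0.714071, -2.00393, 0.1597)–(1.15699, -2.00393, 0.1597)  len=0.4429
  (v22,v27,v23) [++-] → (0.206445, -0.9608, 0.1597)–(-0.5547, -0.9608, 0.1597)  len=0.7611
  (v23,v27,v28) [-+-] → (0.206445, -0.9608, 0.1597)–(0.5547, -0.9608, 0.1597)  len=0.3483
  (v25,v0,v26) [--+] → (2.09252, -0.383574, 0.1597)–(1.15699, -2.00393, 0.1597)  len=1.8710
  (v26,v0,v1) [+-+] → (2.09252, -0.383574, 0.1597)–(2.31398, 0, 0.1597)  len=0.4429
  (v27,v2,v28) [++-] → (0.935273, -0.301607, 0.1597)–(0.5547, -0.9608, 0.1597)  len=0.7612
  (v28,v2,v3) [-+-] → (0.935273, -0.301607, 0.1597)–(1.1094, 0, 0.1597)  len=0.3483

Chained into 2 loop(s):
  loop 1: 12 segments, perimeter = 13.8838
  loop 2: 12 segments, perimeter = 6.6565
Total perimeter = 20.540

loops=2 perimeter=20.540


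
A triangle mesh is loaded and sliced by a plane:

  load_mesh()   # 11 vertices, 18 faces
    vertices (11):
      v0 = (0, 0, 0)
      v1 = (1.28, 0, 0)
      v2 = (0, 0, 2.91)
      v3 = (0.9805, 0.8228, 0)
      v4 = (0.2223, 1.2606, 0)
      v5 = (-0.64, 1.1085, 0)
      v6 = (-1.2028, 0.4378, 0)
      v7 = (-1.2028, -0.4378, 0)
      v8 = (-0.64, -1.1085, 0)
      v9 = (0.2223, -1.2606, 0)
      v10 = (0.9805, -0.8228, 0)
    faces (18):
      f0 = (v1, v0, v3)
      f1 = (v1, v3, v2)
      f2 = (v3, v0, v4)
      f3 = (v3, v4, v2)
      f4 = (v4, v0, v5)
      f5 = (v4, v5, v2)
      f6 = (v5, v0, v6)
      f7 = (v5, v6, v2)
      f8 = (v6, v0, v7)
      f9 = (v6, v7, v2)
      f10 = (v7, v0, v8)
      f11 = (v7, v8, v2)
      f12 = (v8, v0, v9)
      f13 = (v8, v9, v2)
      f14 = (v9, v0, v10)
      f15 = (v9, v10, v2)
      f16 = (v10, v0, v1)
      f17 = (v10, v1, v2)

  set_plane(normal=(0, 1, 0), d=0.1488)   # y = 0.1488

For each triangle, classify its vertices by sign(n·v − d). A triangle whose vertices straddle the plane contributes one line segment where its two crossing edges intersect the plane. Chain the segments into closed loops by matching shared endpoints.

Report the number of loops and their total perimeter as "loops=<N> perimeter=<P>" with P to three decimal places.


Straddling triangles (10 of 18):
  (v1,v0,v3) [--+] → (0.177319, 0.1488, 0)–(1.22584, 0.1488, 0)  len=1.0485
  (v1,v3,v2) [-+-] → (1.22584, 0.1488, 0)–(0.177319, 0.1488, 2.38374)  len=2.6042
  (v3,v0,v4) [+-+] → (0.177319, 0.1488, 0)–(0.0262401, 0.1488, 0)  len=0.1511
  (v3,v4,v2) [++-] → (0.0262401, 0.1488, 2.56651)–(0.177319, 0.1488, 2.38374)  len=0.2371
  (v4,v0,v5) [+-+] → (0.0262401, 0.1488, 0)–(-0.0859107, 0.1488, 0)  len=0.1122
  (v4,v5,v2) [++-] → (-0.0859107, 0.1488, 2.51937)–(0.0262401, 0.1488, 2.56651)  len=0.1217
  (v5,v0,v6) [+-+] → (-0.0859107, 0.1488, 0)–(-0.408809, 0.1488, 0)  len=0.3229
  (v5,v6,v2) [++-] → (-0.408809, 0.1488, 1.92095)–(-0.0859107, 0.1488, 2.51937)  len=0.6800
  (v6,v0,v7) [+--] → (-0.408809, 0.1488, 0)–(-1.2028, 0.1488, 0)  len=0.7940
  (v6,v7,v2) [+--] → (-1.2028, 0.1488, 0)–(-0.408809, 0.1488, 1.92095)  len=2.0786

Chained into 1 loop(s):
  loop 1: 10 segments, perimeter = 8.1501
Total perimeter = 8.150

loops=1 perimeter=8.150


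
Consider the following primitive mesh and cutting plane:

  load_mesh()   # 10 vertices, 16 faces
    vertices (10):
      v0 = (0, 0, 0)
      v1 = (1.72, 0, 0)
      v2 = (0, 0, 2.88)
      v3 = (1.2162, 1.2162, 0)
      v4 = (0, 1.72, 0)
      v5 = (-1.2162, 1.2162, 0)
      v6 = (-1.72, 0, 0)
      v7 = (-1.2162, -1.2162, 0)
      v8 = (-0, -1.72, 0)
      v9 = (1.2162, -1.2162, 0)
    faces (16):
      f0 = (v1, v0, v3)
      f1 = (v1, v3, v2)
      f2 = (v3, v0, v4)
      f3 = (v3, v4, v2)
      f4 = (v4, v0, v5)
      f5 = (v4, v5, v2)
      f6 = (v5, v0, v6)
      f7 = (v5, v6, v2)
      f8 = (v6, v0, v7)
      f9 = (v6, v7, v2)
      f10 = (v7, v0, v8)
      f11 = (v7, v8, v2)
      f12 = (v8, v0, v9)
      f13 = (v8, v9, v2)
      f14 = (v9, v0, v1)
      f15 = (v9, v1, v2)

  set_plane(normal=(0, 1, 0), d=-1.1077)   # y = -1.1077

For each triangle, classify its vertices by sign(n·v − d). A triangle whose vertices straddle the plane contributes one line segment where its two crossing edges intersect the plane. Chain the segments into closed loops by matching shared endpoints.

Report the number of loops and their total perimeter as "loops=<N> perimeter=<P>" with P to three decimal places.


Straddling triangles (8 of 16):
  (v6,v0,v7) [++-] → (-1.1077, -1.1077, 0)–(-1.26115, -1.1077, 0)  len=0.1534
  (v6,v7,v2) [+-+] → (-1.26115, -1.1077, 0)–(-1.1077, -1.1077, 0.256931)  len=0.2993
  (v7,v0,v8) [-+-] → (-1.1077, -1.1077, 0)–(0, -1.1077, 0)  len=1.1077
  (v7,v8,v2) [--+] → (0, -1.1077, 1.02525)–(-1.1077, -1.1077, 0.256931)  len=1.3481
  (v8,v0,v9) [-+-] → (0, -1.1077, 0)–(1.1077, -1.1077, 0)  len=1.1077
  (v8,v9,v2) [--+] → (1.1077, -1.1077, 0.256931)–(0, -1.1077, 1.02525)  len=1.3481
  (v9,v0,v1) [-++] → (1.1077, -1.1077, 0)–(1.26115, -1.1077, 0)  len=0.1534
  (v9,v1,v2) [-++] → (1.26115, -1.1077, 0)–(1.1077, -1.1077, 0.256931)  len=0.2993

Chained into 1 loop(s):
  loop 1: 8 segments, perimeter = 5.8170
Total perimeter = 5.817

loops=1 perimeter=5.817
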